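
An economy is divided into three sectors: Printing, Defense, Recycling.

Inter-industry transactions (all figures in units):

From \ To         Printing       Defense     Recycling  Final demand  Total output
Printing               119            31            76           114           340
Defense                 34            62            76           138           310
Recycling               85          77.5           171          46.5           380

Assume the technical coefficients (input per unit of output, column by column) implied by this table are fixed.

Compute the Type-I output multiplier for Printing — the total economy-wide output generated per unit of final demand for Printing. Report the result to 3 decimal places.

Technical coefficients a_ij = z_ij / X_j:
  a_PP = 119/340 = 0.35, a_DP = 34/340 = 0.10, a_RP = 85/340 = 0.25
  a_PD = 31/310 = 0.10, a_DD = 62/310 = 0.20, a_RD = 77.5/310 = 0.25
  a_PR = 76/380 = 0.20, a_DR = 76/380 = 0.20, a_RR = 171/380 = 0.45
I − A =
  [   0.65    -0.10    -0.20]
  [  -0.10     0.80    -0.20]
  [  -0.25    -0.25     0.55]
Cofactors of I−A, C_ij = (−1)^(i+j)·(minor ij) (rows/columns in the sector order above):
  C_11 = (0.80)(0.55) − (-0.20)(-0.25) = 0.3900
  C_12 = −[(-0.10)(0.55) − (-0.20)(-0.25)] = 0.1050
  C_13 = (-0.10)(-0.25) − (0.80)(-0.25) = 0.2250
  C_21 = −[(-0.10)(0.55) − (-0.20)(-0.25)] = 0.1050
  C_22 = (0.65)(0.55) − (-0.20)(-0.25) = 0.3075
  C_23 = −[(0.65)(-0.25) − (-0.10)(-0.25)] = 0.1875
  C_31 = (-0.10)(-0.20) − (-0.20)(0.80) = 0.1800
  C_32 = −[(0.65)(-0.20) − (-0.20)(-0.10)] = 0.1500
  C_33 = (0.65)(0.80) − (-0.10)(-0.10) = 0.5100
det(I−A) = Σ_j (I−A)_1j·C_1j = (0.65)(0.3900) + (-0.10)(0.1050) + (-0.20)(0.2250) = 0.1980
adj(I−A) = Cᵀ =
  [ 0.3900   0.1050   0.1800]
  [ 0.1050   0.3075   0.1500]
  [ 0.2250   0.1875   0.5100]
(I − A)⁻¹ = adj(I−A) / det(I−A) ≈
  [   1.9697     0.5303     0.9091]
  [   0.5303     1.5530     0.7576]
  [   1.1364     0.9470     2.5758]
The output multiplier for sector j is the column-j sum of the Leontief inverse (I − A)⁻¹ = adj(I−A) / det(I−A).
Column P of adj(I−A): (0.3900, 0.1050, 0.2250); det(I−A) = 0.1980.
m_P = (0.3900 + 0.1050 + 0.2250) / 0.1980 = 0.72 / 0.1980 ≈ 3.636.

m_P = 3.636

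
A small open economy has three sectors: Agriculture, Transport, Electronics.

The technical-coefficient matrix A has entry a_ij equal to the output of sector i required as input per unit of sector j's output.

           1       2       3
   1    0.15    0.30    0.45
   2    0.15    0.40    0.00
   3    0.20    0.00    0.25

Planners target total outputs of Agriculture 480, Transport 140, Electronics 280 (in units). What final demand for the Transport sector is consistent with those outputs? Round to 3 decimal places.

d_2 = 12.000

I − A =
  [   0.85    -0.30    -0.45]
  [  -0.15     0.60     0.00]
  [  -0.20     0.00     0.75]
d = (I − A) x:
  d_1 = (+0.85)·480 + (-0.30)·140 + (-0.45)·280 = 240.000
  d_2 = (-0.15)·480 + (+0.60)·140 + (+0.00)·280 = 12.000
  d_3 = (-0.20)·480 + (+0.00)·140 + (+0.75)·280 = 114.000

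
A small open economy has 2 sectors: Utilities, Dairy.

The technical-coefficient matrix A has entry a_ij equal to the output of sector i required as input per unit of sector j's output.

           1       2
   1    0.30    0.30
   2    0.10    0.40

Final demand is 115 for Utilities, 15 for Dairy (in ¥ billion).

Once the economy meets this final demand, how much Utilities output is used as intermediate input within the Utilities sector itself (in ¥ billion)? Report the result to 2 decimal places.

I − A =
  [   0.70    -0.30]
  [  -0.10     0.60]
det(I−A) = (0.70)(0.60) − (-0.30)(-0.10) = 0.3900
adj(I−A) = [[0.60, 0.30], [0.10, 0.70]]
(I − A)⁻¹ = adj(I−A) / det(I−A) ≈
  [   1.5385     0.7692]
  [   0.2564     1.7949]
First solve x = (I − A)⁻¹ d = adj(I−A)·d / det(I−A); in particular x_1 = (0.60·115 + 0.30·15) / 0.3900 = 73.50 / 0.3900 ≈ 188.4615.
Intermediate flow from 1 to 1: z_11 = a_11 · x_1 = 0.30 × 73.50 / 0.3900 = 22.05 / 0.3900 ≈ 56.54.

z_11 = 56.54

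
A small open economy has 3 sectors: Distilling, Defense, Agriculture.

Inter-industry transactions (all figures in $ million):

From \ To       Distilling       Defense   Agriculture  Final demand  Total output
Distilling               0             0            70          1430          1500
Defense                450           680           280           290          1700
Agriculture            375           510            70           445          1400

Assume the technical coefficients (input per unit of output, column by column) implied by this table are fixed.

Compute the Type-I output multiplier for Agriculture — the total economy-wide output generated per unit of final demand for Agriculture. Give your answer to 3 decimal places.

m_3 = 1.697

Technical coefficients a_ij = z_ij / X_j:
  a_11 = 0/1500 = 0.00, a_21 = 450/1500 = 0.30, a_31 = 375/1500 = 0.25
  a_12 = 0/1700 = 0.00, a_22 = 680/1700 = 0.40, a_32 = 510/1700 = 0.30
  a_13 = 70/1400 = 0.05, a_23 = 280/1400 = 0.20, a_33 = 70/1400 = 0.05
I − A =
  [   1.00     0.00    -0.05]
  [  -0.30     0.60    -0.20]
  [  -0.25    -0.30     0.95]
Cofactors of I−A, C_ij = (−1)^(i+j)·(minor ij) (rows/columns in the sector order above):
  C_11 = (0.60)(0.95) − (-0.20)(-0.30) = 0.5100
  C_12 = −[(-0.30)(0.95) − (-0.20)(-0.25)] = 0.3350
  C_13 = (-0.30)(-0.30) − (0.60)(-0.25) = 0.2400
  C_21 = −[(0.00)(0.95) − (-0.05)(-0.30)] = 0.0150
  C_22 = (1.00)(0.95) − (-0.05)(-0.25) = 0.9375
  C_23 = −[(1.00)(-0.30) − (0.00)(-0.25)] = 0.3000
  C_31 = (0.00)(-0.20) − (-0.05)(0.60) = 0.0300
  C_32 = −[(1.00)(-0.20) − (-0.05)(-0.30)] = 0.2150
  C_33 = (1.00)(0.60) − (0.00)(-0.30) = 0.6000
det(I−A) = Σ_j (I−A)_1j·C_1j = (1.00)(0.5100) + (0.00)(0.3350) + (-0.05)(0.2400) = 0.4980
adj(I−A) = Cᵀ =
  [ 0.5100   0.0150   0.0300]
  [ 0.3350   0.9375   0.2150]
  [ 0.2400   0.3000   0.6000]
(I − A)⁻¹ = adj(I−A) / det(I−A) ≈
  [   1.0241     0.0301     0.0602]
  [   0.6727     1.8825     0.4317]
  [   0.4819     0.6024     1.2048]
The output multiplier for sector j is the column-j sum of the Leontief inverse (I − A)⁻¹ = adj(I−A) / det(I−A).
Column 3 of adj(I−A): (0.0300, 0.2150, 0.6000); det(I−A) = 0.4980.
m_3 = (0.0300 + 0.2150 + 0.6000) / 0.4980 = 0.845 / 0.4980 ≈ 1.697.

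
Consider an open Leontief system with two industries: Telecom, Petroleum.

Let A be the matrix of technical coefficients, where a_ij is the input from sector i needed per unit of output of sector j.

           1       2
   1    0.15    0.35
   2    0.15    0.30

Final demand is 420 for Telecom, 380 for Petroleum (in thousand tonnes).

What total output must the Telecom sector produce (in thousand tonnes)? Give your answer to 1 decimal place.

I − A =
  [   0.85    -0.35]
  [  -0.15     0.70]
det(I−A) = (0.85)(0.70) − (-0.35)(-0.15) = 0.5425
adj(I−A) = [[0.70, 0.35], [0.15, 0.85]]
(I − A)⁻¹ = adj(I−A) / det(I−A) ≈
  [   1.2903     0.6452]
  [   0.2765     1.5668]
x = (I − A)⁻¹ d = adj(I−A)·d / det(I−A), with det(I−A) = 0.5425:
  x_1 = (0.70·420 + 0.35·380) / 0.5425 = 427.00 / 0.5425 ≈ 787.1
  x_2 = (0.15·420 + 0.85·380) / 0.5425 = 386.00 / 0.5425 ≈ 711.5

x_1 = 787.1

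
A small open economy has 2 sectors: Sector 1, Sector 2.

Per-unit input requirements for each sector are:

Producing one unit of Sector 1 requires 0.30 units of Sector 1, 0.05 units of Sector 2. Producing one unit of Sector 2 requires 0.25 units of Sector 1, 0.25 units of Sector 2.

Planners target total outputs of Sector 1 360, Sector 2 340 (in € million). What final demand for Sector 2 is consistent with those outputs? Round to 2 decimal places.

I − A =
  [   0.70    -0.25]
  [  -0.05     0.75]
d = (I − A) x:
  d_1 = (+0.70)·360 + (-0.25)·340 = 167.00
  d_2 = (-0.05)·360 + (+0.75)·340 = 237.00

d_2 = 237.00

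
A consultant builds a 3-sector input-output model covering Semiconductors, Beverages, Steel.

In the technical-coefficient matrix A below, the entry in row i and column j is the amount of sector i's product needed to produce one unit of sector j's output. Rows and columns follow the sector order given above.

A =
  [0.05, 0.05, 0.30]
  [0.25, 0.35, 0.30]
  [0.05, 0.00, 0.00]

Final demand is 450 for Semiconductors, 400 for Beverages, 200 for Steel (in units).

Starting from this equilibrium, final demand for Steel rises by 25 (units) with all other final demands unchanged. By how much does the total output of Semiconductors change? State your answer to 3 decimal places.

I − A =
  [   0.95    -0.05    -0.30]
  [  -0.25     0.65    -0.30]
  [  -0.05     0.00     1.00]
Cofactors of I−A, C_ij = (−1)^(i+j)·(minor ij) (rows/columns in the sector order above):
  C_11 = (0.65)(1.00) − (-0.30)(0.00) = 0.6500
  C_12 = −[(-0.25)(1.00) − (-0.30)(-0.05)] = 0.2650
  C_13 = (-0.25)(0.00) − (0.65)(-0.05) = 0.0325
  C_21 = −[(-0.05)(1.00) − (-0.30)(0.00)] = 0.0500
  C_22 = (0.95)(1.00) − (-0.30)(-0.05) = 0.9350
  C_23 = −[(0.95)(0.00) − (-0.05)(-0.05)] = 0.0025
  C_31 = (-0.05)(-0.30) − (-0.30)(0.65) = 0.2100
  C_32 = −[(0.95)(-0.30) − (-0.30)(-0.25)] = 0.3600
  C_33 = (0.95)(0.65) − (-0.05)(-0.25) = 0.6050
det(I−A) = Σ_j (I−A)_1j·C_1j = (0.95)(0.6500) + (-0.05)(0.2650) + (-0.30)(0.0325) = 0.5945
adj(I−A) = Cᵀ =
  [ 0.6500   0.0500   0.2100]
  [ 0.2650   0.9350   0.3600]
  [ 0.0325   0.0025   0.6050]
(I − A)⁻¹ = adj(I−A) / det(I−A) ≈
  [   1.0934     0.0841     0.3532]
  [   0.4458     1.5728     0.6056]
  [   0.0547     0.0042     1.0177]
Δx = (I − A)⁻¹ Δd with Δd having +25 in the Steel component and 0 elsewhere.
So Δx_1 = L_13 · (+25), where L_13 = adj(I−A)_13 / det(I−A) = 0.2100 / 0.5945.
Δx_1 = 0.2100 × (+25) / 0.5945 = 5.25 / 0.5945 ≈ 8.831.

Δx_1 = 8.831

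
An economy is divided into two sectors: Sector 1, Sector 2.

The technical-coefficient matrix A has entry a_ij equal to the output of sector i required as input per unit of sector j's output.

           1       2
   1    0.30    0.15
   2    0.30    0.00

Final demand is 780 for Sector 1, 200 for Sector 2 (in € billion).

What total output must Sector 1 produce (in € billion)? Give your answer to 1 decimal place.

I − A =
  [   0.70    -0.15]
  [  -0.30     1.00]
det(I−A) = (0.70)(1.00) − (-0.15)(-0.30) = 0.6550
adj(I−A) = [[1.00, 0.15], [0.30, 0.70]]
(I − A)⁻¹ = adj(I−A) / det(I−A) ≈
  [   1.5267     0.2290]
  [   0.4580     1.0687]
x = (I − A)⁻¹ d = adj(I−A)·d / det(I−A), with det(I−A) = 0.6550:
  x_1 = (1.00·780 + 0.15·200) / 0.6550 = 810.00 / 0.6550 ≈ 1236.6
  x_2 = (0.30·780 + 0.70·200) / 0.6550 = 374.00 / 0.6550 ≈ 571.0

x_1 = 1236.6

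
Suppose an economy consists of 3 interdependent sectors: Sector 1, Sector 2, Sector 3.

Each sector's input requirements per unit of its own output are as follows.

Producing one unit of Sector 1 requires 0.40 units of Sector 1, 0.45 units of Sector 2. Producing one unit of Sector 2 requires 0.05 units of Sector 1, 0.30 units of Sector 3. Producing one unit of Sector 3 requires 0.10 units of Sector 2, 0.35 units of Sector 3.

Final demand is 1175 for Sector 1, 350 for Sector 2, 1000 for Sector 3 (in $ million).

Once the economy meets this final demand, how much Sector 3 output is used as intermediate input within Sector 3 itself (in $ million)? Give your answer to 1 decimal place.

I − A =
  [   0.60    -0.05     0.00]
  [  -0.45     1.00    -0.10]
  [   0.00    -0.30     0.65]
Cofactors of I−A, C_ij = (−1)^(i+j)·(minor ij) (rows/columns in the sector order above):
  C_11 = (1.00)(0.65) − (-0.10)(-0.30) = 0.6200
  C_12 = −[(-0.45)(0.65) − (-0.10)(0.00)] = 0.2925
  C_13 = (-0.45)(-0.30) − (1.00)(0.00) = 0.1350
  C_21 = −[(-0.05)(0.65) − (0.00)(-0.30)] = 0.0325
  C_22 = (0.60)(0.65) − (0.00)(0.00) = 0.3900
  C_23 = −[(0.60)(-0.30) − (-0.05)(0.00)] = 0.1800
  C_31 = (-0.05)(-0.10) − (0.00)(1.00) = 0.0050
  C_32 = −[(0.60)(-0.10) − (0.00)(-0.45)] = 0.0600
  C_33 = (0.60)(1.00) − (-0.05)(-0.45) = 0.5775
det(I−A) = Σ_j (I−A)_1j·C_1j = (0.60)(0.6200) + (-0.05)(0.2925) + (0.00)(0.1350) = 0.357375
adj(I−A) = Cᵀ =
  [ 0.6200   0.0325   0.0050]
  [ 0.2925   0.3900   0.0600]
  [ 0.1350   0.1800   0.5775]
(I − A)⁻¹ = adj(I−A) / det(I−A) ≈
  [   1.7349     0.0909     0.0140]
  [   0.8185     1.0913     0.1679]
  [   0.3778     0.5037     1.6159]
First solve x = (I − A)⁻¹ d = adj(I−A)·d / det(I−A); in particular x_3 = (0.1350·1175 + 0.1800·350 + 0.5775·1000) / 0.357375 = 799.125 / 0.357375 ≈ 2236.097.
Intermediate flow from 3 to 3: z_33 = a_33 · x_3 = 0.35 × 799.125 / 0.357375 = 279.69375 / 0.357375 ≈ 782.6.

z_33 = 782.6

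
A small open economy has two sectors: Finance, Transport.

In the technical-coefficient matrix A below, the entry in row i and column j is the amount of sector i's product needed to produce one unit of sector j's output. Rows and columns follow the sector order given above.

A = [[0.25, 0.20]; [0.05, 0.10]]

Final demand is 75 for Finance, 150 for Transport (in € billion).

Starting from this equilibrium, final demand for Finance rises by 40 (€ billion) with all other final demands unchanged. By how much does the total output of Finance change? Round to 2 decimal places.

I − A =
  [   0.75    -0.20]
  [  -0.05     0.90]
det(I−A) = (0.75)(0.90) − (-0.20)(-0.05) = 0.6650
adj(I−A) = [[0.90, 0.20], [0.05, 0.75]]
(I − A)⁻¹ = adj(I−A) / det(I−A) ≈
  [   1.3534     0.3008]
  [   0.0752     1.1278]
Δx = (I − A)⁻¹ Δd with Δd having +40 in the Finance component and 0 elsewhere.
So Δx_1 = L_11 · (+40), where L_11 = adj(I−A)_11 / det(I−A) = 0.90 / 0.6650.
Δx_1 = 0.90 × (+40) / 0.6650 = 36.00 / 0.6650 ≈ 54.14.

Δx_1 = 54.14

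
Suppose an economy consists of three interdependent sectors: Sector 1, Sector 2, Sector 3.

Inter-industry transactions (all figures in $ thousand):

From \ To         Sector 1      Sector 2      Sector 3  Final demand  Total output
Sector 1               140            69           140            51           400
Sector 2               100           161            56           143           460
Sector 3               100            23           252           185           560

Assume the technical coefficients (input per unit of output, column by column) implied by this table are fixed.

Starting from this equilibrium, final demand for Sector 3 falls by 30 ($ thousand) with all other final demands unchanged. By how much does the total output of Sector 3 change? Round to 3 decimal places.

Δx_3 = -71.739

Technical coefficients a_ij = z_ij / X_j:
  a_11 = 140/400 = 0.35, a_21 = 100/400 = 0.25, a_31 = 100/400 = 0.25
  a_12 = 69/460 = 0.15, a_22 = 161/460 = 0.35, a_32 = 23/460 = 0.05
  a_13 = 140/560 = 0.25, a_23 = 56/560 = 0.10, a_33 = 252/560 = 0.45
I − A =
  [   0.65    -0.15    -0.25]
  [  -0.25     0.65    -0.10]
  [  -0.25    -0.05     0.55]
Cofactors of I−A, C_ij = (−1)^(i+j)·(minor ij) (rows/columns in the sector order above):
  C_11 = (0.65)(0.55) − (-0.10)(-0.05) = 0.3525
  C_12 = −[(-0.25)(0.55) − (-0.10)(-0.25)] = 0.1625
  C_13 = (-0.25)(-0.05) − (0.65)(-0.25) = 0.1750
  C_21 = −[(-0.15)(0.55) − (-0.25)(-0.05)] = 0.0950
  C_22 = (0.65)(0.55) − (-0.25)(-0.25) = 0.2950
  C_23 = −[(0.65)(-0.05) − (-0.15)(-0.25)] = 0.0700
  C_31 = (-0.15)(-0.10) − (-0.25)(0.65) = 0.1775
  C_32 = −[(0.65)(-0.10) − (-0.25)(-0.25)] = 0.1275
  C_33 = (0.65)(0.65) − (-0.15)(-0.25) = 0.3850
det(I−A) = Σ_j (I−A)_1j·C_1j = (0.65)(0.3525) + (-0.15)(0.1625) + (-0.25)(0.1750) = 0.1610
adj(I−A) = Cᵀ =
  [ 0.3525   0.0950   0.1775]
  [ 0.1625   0.2950   0.1275]
  [ 0.1750   0.0700   0.3850]
(I − A)⁻¹ = adj(I−A) / det(I−A) ≈
  [   2.1894     0.5901     1.1025]
  [   1.0093     1.8323     0.7919]
  [   1.0870     0.4348     2.3913]
Δx = (I − A)⁻¹ Δd with Δd having -30 in the Sector 3 component and 0 elsewhere.
So Δx_3 = L_33 · (-30), where L_33 = adj(I−A)_33 / det(I−A) = 0.3850 / 0.1610.
Δx_3 = 0.3850 × (-30) / 0.1610 = -11.55 / 0.1610 ≈ -71.739.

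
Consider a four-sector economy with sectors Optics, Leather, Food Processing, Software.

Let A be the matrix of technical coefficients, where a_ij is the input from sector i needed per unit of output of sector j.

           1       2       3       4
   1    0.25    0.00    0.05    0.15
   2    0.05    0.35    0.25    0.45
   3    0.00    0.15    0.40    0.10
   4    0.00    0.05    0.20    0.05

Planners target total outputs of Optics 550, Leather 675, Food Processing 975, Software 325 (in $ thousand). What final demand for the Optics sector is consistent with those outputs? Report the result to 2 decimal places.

d_1 = 315.00

I − A =
  [   0.75     0.00    -0.05    -0.15]
  [  -0.05     0.65    -0.25    -0.45]
  [   0.00    -0.15     0.60    -0.10]
  [   0.00    -0.05    -0.20     0.95]
d = (I − A) x:
  d_1 = (+0.75)·550 + (+0.00)·675 + (-0.05)·975 + (-0.15)·325 = 315.00
  d_2 = (-0.05)·550 + (+0.65)·675 + (-0.25)·975 + (-0.45)·325 = 21.25
  d_3 = (+0.00)·550 + (-0.15)·675 + (+0.60)·975 + (-0.10)·325 = 451.25
  d_4 = (+0.00)·550 + (-0.05)·675 + (-0.20)·975 + (+0.95)·325 = 80.00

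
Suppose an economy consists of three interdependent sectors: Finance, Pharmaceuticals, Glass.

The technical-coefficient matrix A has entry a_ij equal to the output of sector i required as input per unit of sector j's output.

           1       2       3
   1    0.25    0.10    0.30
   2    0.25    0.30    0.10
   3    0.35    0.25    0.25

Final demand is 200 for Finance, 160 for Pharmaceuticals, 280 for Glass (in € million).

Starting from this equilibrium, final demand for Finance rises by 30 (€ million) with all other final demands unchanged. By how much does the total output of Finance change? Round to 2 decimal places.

I − A =
  [   0.75    -0.10    -0.30]
  [  -0.25     0.70    -0.10]
  [  -0.35    -0.25     0.75]
Cofactors of I−A, C_ij = (−1)^(i+j)·(minor ij) (rows/columns in the sector order above):
  C_11 = (0.70)(0.75) − (-0.10)(-0.25) = 0.5000
  C_12 = −[(-0.25)(0.75) − (-0.10)(-0.35)] = 0.2225
  C_13 = (-0.25)(-0.25) − (0.70)(-0.35) = 0.3075
  C_21 = −[(-0.10)(0.75) − (-0.30)(-0.25)] = 0.1500
  C_22 = (0.75)(0.75) − (-0.30)(-0.35) = 0.4575
  C_23 = −[(0.75)(-0.25) − (-0.10)(-0.35)] = 0.2225
  C_31 = (-0.10)(-0.10) − (-0.30)(0.70) = 0.2200
  C_32 = −[(0.75)(-0.10) − (-0.30)(-0.25)] = 0.1500
  C_33 = (0.75)(0.70) − (-0.10)(-0.25) = 0.5000
det(I−A) = Σ_j (I−A)_1j·C_1j = (0.75)(0.5000) + (-0.10)(0.2225) + (-0.30)(0.3075) = 0.2605
adj(I−A) = Cᵀ =
  [ 0.5000   0.1500   0.2200]
  [ 0.2225   0.4575   0.1500]
  [ 0.3075   0.2225   0.5000]
(I − A)⁻¹ = adj(I−A) / det(I−A) ≈
  [   1.9194     0.5758     0.8445]
  [   0.8541     1.7562     0.5758]
  [   1.1804     0.8541     1.9194]
Δx = (I − A)⁻¹ Δd with Δd having +30 in the Finance component and 0 elsewhere.
So Δx_1 = L_11 · (+30), where L_11 = adj(I−A)_11 / det(I−A) = 0.5000 / 0.2605.
Δx_1 = 0.5000 × (+30) / 0.2605 = 15.00 / 0.2605 ≈ 57.58.

Δx_1 = 57.58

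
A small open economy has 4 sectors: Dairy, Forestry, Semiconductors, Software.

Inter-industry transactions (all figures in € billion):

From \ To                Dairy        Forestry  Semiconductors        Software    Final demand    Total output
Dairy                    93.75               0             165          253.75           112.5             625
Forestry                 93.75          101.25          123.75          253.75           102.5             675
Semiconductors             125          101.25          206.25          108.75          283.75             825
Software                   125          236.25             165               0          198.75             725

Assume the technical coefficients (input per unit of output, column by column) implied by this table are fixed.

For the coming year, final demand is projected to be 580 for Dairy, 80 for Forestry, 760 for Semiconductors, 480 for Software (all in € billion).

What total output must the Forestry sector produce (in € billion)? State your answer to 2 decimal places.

x_2 = 1623.33

Technical coefficients a_ij = z_ij / X_j:
  a_11 = 93.75/625 = 0.15, a_21 = 93.75/625 = 0.15, a_31 = 125/625 = 0.20, a_41 = 125/625 = 0.20
  a_12 = 0/675 = 0.00, a_22 = 101.25/675 = 0.15, a_32 = 101.25/675 = 0.15, a_42 = 236.25/675 = 0.35
  a_13 = 165/825 = 0.20, a_23 = 123.75/825 = 0.15, a_33 = 206.25/825 = 0.25, a_43 = 165/825 = 0.20
  a_14 = 253.75/725 = 0.35, a_24 = 253.75/725 = 0.35, a_34 = 108.75/725 = 0.15, a_44 = 0/725 = 0.00
I − A =
  [   0.85     0.00    -0.20    -0.35]
  [  -0.15     0.85    -0.15    -0.35]
  [  -0.20    -0.15     0.75    -0.15]
  [  -0.20    -0.35    -0.20     1.00]
Compute the cofactors C_ij = (−1)^(i+j)·(3×3 minor ij) of I−A; the adjugate is their transpose:
adj(I−A) = Cᵀ =
  [ 0.479250   0.142875   0.223375   0.251250]
  [ 0.209000   0.499500   0.231000   0.282625]
  [ 0.211875   0.186125   0.540500   0.220375]
  [ 0.211375   0.240625   0.233625   0.484250]
det(I−A) = Σ_j (I−A)_1j·C_1j = (0.85)(0.479250) + (0.00)(0.209000) + (-0.20)(0.211875) + (-0.35)(0.211375) = 0.29100625
(I − A)⁻¹ = adj(I−A) / det(I−A) ≈
  [   1.6469     0.4910     0.7676     0.8634]
  [   0.7182     1.7165     0.7938     0.9712]
  [   0.7281     0.6396     1.8573     0.7573]
  [   0.7264     0.8269     0.8028     1.6641]
x = (I − A)⁻¹ d = adj(I−A)·d / det(I−A), with det(I−A) = 0.29100625:
  x_1 = (0.479250·580 + 0.142875·80 + 0.223375·760 + 0.251250·480) / 0.29100625 = 579.76 / 0.29100625 ≈ 1992.26
  x_2 = (0.209000·580 + 0.499500·80 + 0.231000·760 + 0.282625·480) / 0.29100625 = 472.40 / 0.29100625 ≈ 1623.33
  x_3 = (0.211875·580 + 0.186125·80 + 0.540500·760 + 0.220375·480) / 0.29100625 = 654.3375 / 0.29100625 ≈ 2248.53
  x_4 = (0.211375·580 + 0.240625·80 + 0.233625·760 + 0.484250·480) / 0.29100625 = 551.8425 / 0.29100625 ≈ 1896.33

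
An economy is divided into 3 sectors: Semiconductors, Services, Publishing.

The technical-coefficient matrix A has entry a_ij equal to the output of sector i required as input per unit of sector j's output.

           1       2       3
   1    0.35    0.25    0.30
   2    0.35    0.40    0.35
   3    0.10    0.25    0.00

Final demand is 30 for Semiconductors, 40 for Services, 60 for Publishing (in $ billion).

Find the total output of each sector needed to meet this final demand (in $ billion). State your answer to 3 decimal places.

x_1 = 230.629, x_2 = 292.278, x_3 = 156.132

I − A =
  [   0.65    -0.25    -0.30]
  [  -0.35     0.60    -0.35]
  [  -0.10    -0.25     1.00]
Cofactors of I−A, C_ij = (−1)^(i+j)·(minor ij) (rows/columns in the sector order above):
  C_11 = (0.60)(1.00) − (-0.35)(-0.25) = 0.5125
  C_12 = −[(-0.35)(1.00) − (-0.35)(-0.10)] = 0.3850
  C_13 = (-0.35)(-0.25) − (0.60)(-0.10) = 0.1475
  C_21 = −[(-0.25)(1.00) − (-0.30)(-0.25)] = 0.3250
  C_22 = (0.65)(1.00) − (-0.30)(-0.10) = 0.6200
  C_23 = −[(0.65)(-0.25) − (-0.25)(-0.10)] = 0.1875
  C_31 = (-0.25)(-0.35) − (-0.30)(0.60) = 0.2675
  C_32 = −[(0.65)(-0.35) − (-0.30)(-0.35)] = 0.3325
  C_33 = (0.65)(0.60) − (-0.25)(-0.35) = 0.3025
det(I−A) = Σ_j (I−A)_1j·C_1j = (0.65)(0.5125) + (-0.25)(0.3850) + (-0.30)(0.1475) = 0.192625
adj(I−A) = Cᵀ =
  [ 0.5125   0.3250   0.2675]
  [ 0.3850   0.6200   0.3325]
  [ 0.1475   0.1875   0.3025]
(I − A)⁻¹ = adj(I−A) / det(I−A) ≈
  [   2.6606     1.6872     1.3887]
  [   1.9987     3.2187     1.7262]
  [   0.7657     0.9734     1.5704]
x = (I − A)⁻¹ d = adj(I−A)·d / det(I−A), with det(I−A) = 0.192625:
  x_1 = (0.5125·30 + 0.3250·40 + 0.2675·60) / 0.192625 = 44.425 / 0.192625 ≈ 230.629
  x_2 = (0.3850·30 + 0.6200·40 + 0.3325·60) / 0.192625 = 56.30 / 0.192625 ≈ 292.278
  x_3 = (0.1475·30 + 0.1875·40 + 0.3025·60) / 0.192625 = 30.075 / 0.192625 ≈ 156.132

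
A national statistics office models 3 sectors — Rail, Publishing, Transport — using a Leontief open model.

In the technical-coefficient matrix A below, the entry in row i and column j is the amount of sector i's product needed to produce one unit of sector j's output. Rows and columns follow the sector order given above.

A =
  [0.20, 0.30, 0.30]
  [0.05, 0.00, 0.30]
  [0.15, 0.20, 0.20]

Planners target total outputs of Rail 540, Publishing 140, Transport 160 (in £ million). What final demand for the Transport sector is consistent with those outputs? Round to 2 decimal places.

I − A =
  [   0.80    -0.30    -0.30]
  [  -0.05     1.00    -0.30]
  [  -0.15    -0.20     0.80]
d = (I − A) x:
  d_1 = (+0.80)·540 + (-0.30)·140 + (-0.30)·160 = 342.00
  d_2 = (-0.05)·540 + (+1.00)·140 + (-0.30)·160 = 65.00
  d_3 = (-0.15)·540 + (-0.20)·140 + (+0.80)·160 = 19.00

d_3 = 19.00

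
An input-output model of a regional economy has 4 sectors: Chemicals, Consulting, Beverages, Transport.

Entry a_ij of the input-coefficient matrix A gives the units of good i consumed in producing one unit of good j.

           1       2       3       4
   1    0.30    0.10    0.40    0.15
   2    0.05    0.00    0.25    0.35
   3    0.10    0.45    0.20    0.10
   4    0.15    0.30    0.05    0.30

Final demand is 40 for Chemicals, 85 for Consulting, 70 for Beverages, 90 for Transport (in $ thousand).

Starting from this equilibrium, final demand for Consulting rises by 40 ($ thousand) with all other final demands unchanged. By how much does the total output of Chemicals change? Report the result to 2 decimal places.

I − A =
  [   0.70    -0.10    -0.40    -0.15]
  [  -0.05     1.00    -0.25    -0.35]
  [  -0.10    -0.45     0.80    -0.10]
  [  -0.15    -0.30    -0.05     0.70]
Compute the cofactors C_ij = (−1)^(i+j)·(3×3 minor ij) of I−A; the adjugate is their transpose:
adj(I−A) = Cᵀ =
  [ 0.376875   0.232875   0.276000   0.236625]
  [ 0.092750   0.335750   0.164500   0.211250]
  [ 0.115375   0.244375   0.383000   0.201625]
  [ 0.128750   0.211250   0.157000   0.425750]
det(I−A) = Σ_j (I−A)_1j·C_1j = (0.70)(0.376875) + (-0.10)(0.092750) + (-0.40)(0.115375) + (-0.15)(0.128750) = 0.189075
(I − A)⁻¹ = adj(I−A) / det(I−A) ≈
  [   1.9933     1.2317     1.4597     1.2515]
  [   0.4905     1.7758     0.8700     1.1173]
  [   0.6102     1.2925     2.0257     1.0664]
  [   0.6809     1.1173     0.8304     2.2518]
Δx = (I − A)⁻¹ Δd with Δd having +40 in the Consulting component and 0 elsewhere.
So Δx_1 = L_12 · (+40), where L_12 = adj(I−A)_12 / det(I−A) = 0.232875 / 0.189075.
Δx_1 = 0.232875 × (+40) / 0.189075 = 9.315 / 0.189075 ≈ 49.27.

Δx_1 = 49.27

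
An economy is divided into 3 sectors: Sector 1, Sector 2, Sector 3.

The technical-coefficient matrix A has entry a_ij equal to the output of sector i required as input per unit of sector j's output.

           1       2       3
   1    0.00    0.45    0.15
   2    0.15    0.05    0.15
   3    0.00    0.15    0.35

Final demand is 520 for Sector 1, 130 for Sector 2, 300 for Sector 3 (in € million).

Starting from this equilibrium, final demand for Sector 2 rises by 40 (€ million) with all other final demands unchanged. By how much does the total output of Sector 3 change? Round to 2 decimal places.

I − A =
  [   1.00    -0.45    -0.15]
  [  -0.15     0.95    -0.15]
  [   0.00    -0.15     0.65]
Cofactors of I−A, C_ij = (−1)^(i+j)·(minor ij) (rows/columns in the sector order above):
  C_11 = (0.95)(0.65) − (-0.15)(-0.15) = 0.5950
  C_12 = −[(-0.15)(0.65) − (-0.15)(0.00)] = 0.0975
  C_13 = (-0.15)(-0.15) − (0.95)(0.00) = 0.0225
  C_21 = −[(-0.45)(0.65) − (-0.15)(-0.15)] = 0.3150
  C_22 = (1.00)(0.65) − (-0.15)(0.00) = 0.6500
  C_23 = −[(1.00)(-0.15) − (-0.45)(0.00)] = 0.1500
  C_31 = (-0.45)(-0.15) − (-0.15)(0.95) = 0.2100
  C_32 = −[(1.00)(-0.15) − (-0.15)(-0.15)] = 0.1725
  C_33 = (1.00)(0.95) − (-0.45)(-0.15) = 0.8825
det(I−A) = Σ_j (I−A)_1j·C_1j = (1.00)(0.5950) + (-0.45)(0.0975) + (-0.15)(0.0225) = 0.54775
adj(I−A) = Cᵀ =
  [ 0.5950   0.3150   0.2100]
  [ 0.0975   0.6500   0.1725]
  [ 0.0225   0.1500   0.8825]
(I − A)⁻¹ = adj(I−A) / det(I−A) ≈
  [   1.0863     0.5751     0.3834]
  [   0.1780     1.1867     0.3149]
  [   0.0411     0.2738     1.6111]
Δx = (I − A)⁻¹ Δd with Δd having +40 in the Sector 2 component and 0 elsewhere.
So Δx_3 = L_32 · (+40), where L_32 = adj(I−A)_32 / det(I−A) = 0.1500 / 0.54775.
Δx_3 = 0.1500 × (+40) / 0.54775 = 6.00 / 0.54775 ≈ 10.95.

Δx_3 = 10.95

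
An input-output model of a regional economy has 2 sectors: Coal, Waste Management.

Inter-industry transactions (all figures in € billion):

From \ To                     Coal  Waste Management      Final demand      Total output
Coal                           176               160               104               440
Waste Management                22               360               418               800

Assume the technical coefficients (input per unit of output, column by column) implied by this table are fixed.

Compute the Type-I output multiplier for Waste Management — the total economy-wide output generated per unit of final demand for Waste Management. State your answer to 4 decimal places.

m_W = 2.5000

Technical coefficients a_ij = z_ij / X_j:
  a_CC = 176/440 = 0.40, a_WC = 22/440 = 0.05
  a_CW = 160/800 = 0.20, a_WW = 360/800 = 0.45
I − A =
  [   0.60    -0.20]
  [  -0.05     0.55]
det(I−A) = (0.60)(0.55) − (-0.20)(-0.05) = 0.3200
adj(I−A) = [[0.55, 0.20], [0.05, 0.60]]
(I − A)⁻¹ = adj(I−A) / det(I−A) ≈
  [   1.71875     0.62500]
  [   0.15625     1.87500]
The output multiplier for sector j is the column-j sum of the Leontief inverse (I − A)⁻¹ = adj(I−A) / det(I−A).
Column W of adj(I−A): (0.20, 0.60); det(I−A) = 0.3200.
m_W = (0.20 + 0.60) / 0.3200 = 0.80 / 0.3200 = 2.5000.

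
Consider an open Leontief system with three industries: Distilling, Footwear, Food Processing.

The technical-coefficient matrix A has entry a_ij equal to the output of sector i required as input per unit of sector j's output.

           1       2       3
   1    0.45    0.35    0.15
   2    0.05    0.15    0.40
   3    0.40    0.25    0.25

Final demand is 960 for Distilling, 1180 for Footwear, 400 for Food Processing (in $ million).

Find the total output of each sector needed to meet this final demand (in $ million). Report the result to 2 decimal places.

I − A =
  [   0.55    -0.35    -0.15]
  [  -0.05     0.85    -0.40]
  [  -0.40    -0.25     0.75]
Cofactors of I−A, C_ij = (−1)^(i+j)·(minor ij) (rows/columns in the sector order above):
  C_11 = (0.85)(0.75) − (-0.40)(-0.25) = 0.5375
  C_12 = −[(-0.05)(0.75) − (-0.40)(-0.40)] = 0.1975
  C_13 = (-0.05)(-0.25) − (0.85)(-0.40) = 0.3525
  C_21 = −[(-0.35)(0.75) − (-0.15)(-0.25)] = 0.3000
  C_22 = (0.55)(0.75) − (-0.15)(-0.40) = 0.3525
  C_23 = −[(0.55)(-0.25) − (-0.35)(-0.40)] = 0.2775
  C_31 = (-0.35)(-0.40) − (-0.15)(0.85) = 0.2675
  C_32 = −[(0.55)(-0.40) − (-0.15)(-0.05)] = 0.2275
  C_33 = (0.55)(0.85) − (-0.35)(-0.05) = 0.4500
det(I−A) = Σ_j (I−A)_1j·C_1j = (0.55)(0.5375) + (-0.35)(0.1975) + (-0.15)(0.3525) = 0.173625
adj(I−A) = Cᵀ =
  [ 0.5375   0.3000   0.2675]
  [ 0.1975   0.3525   0.2275]
  [ 0.3525   0.2775   0.4500]
(I − A)⁻¹ = adj(I−A) / det(I−A) ≈
  [   3.0958     1.7279     1.5407]
  [   1.1375     2.0302     1.3103]
  [   2.0302     1.5983     2.5918]
x = (I − A)⁻¹ d = adj(I−A)·d / det(I−A), with det(I−A) = 0.173625:
  x_1 = (0.5375·960 + 0.3000·1180 + 0.2675·400) / 0.173625 = 977.00 / 0.173625 ≈ 5627.07
  x_2 = (0.1975·960 + 0.3525·1180 + 0.2275·400) / 0.173625 = 696.55 / 0.173625 ≈ 4011.81
  x_3 = (0.3525·960 + 0.2775·1180 + 0.4500·400) / 0.173625 = 845.85 / 0.173625 ≈ 4871.71

x_1 = 5627.07, x_2 = 4011.81, x_3 = 4871.71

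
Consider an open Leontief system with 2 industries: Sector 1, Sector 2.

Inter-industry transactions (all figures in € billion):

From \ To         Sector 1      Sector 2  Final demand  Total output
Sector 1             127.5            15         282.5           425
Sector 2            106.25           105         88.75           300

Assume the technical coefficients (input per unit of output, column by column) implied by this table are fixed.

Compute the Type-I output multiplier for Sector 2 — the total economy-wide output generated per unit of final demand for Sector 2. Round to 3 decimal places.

Technical coefficients a_ij = z_ij / X_j:
  a_11 = 127.5/425 = 0.30, a_21 = 106.25/425 = 0.25
  a_12 = 15/300 = 0.05, a_22 = 105/300 = 0.35
I − A =
  [   0.70    -0.05]
  [  -0.25     0.65]
det(I−A) = (0.70)(0.65) − (-0.05)(-0.25) = 0.4425
adj(I−A) = [[0.65, 0.05], [0.25, 0.70]]
(I − A)⁻¹ = adj(I−A) / det(I−A) ≈
  [   1.4689     0.1130]
  [   0.5650     1.5819]
The output multiplier for sector j is the column-j sum of the Leontief inverse (I − A)⁻¹ = adj(I−A) / det(I−A).
Column 2 of adj(I−A): (0.05, 0.70); det(I−A) = 0.4425.
m_2 = (0.05 + 0.70) / 0.4425 = 0.75 / 0.4425 ≈ 1.695.

m_2 = 1.695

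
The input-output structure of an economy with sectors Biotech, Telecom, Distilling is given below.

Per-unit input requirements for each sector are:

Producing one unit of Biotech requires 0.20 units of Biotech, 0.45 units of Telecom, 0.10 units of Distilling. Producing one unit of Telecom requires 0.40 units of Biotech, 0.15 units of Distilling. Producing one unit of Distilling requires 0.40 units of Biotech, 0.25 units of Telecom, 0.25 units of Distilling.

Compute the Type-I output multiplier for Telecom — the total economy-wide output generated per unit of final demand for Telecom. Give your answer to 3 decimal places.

I − A =
  [   0.80    -0.40    -0.40]
  [  -0.45     1.00    -0.25]
  [  -0.10    -0.15     0.75]
Cofactors of I−A, C_ij = (−1)^(i+j)·(minor ij) (rows/columns in the sector order above):
  C_11 = (1.00)(0.75) − (-0.25)(-0.15) = 0.7125
  C_12 = −[(-0.45)(0.75) − (-0.25)(-0.10)] = 0.3625
  C_13 = (-0.45)(-0.15) − (1.00)(-0.10) = 0.1675
  C_21 = −[(-0.40)(0.75) − (-0.40)(-0.15)] = 0.3600
  C_22 = (0.80)(0.75) − (-0.40)(-0.10) = 0.5600
  C_23 = −[(0.80)(-0.15) − (-0.40)(-0.10)] = 0.1600
  C_31 = (-0.40)(-0.25) − (-0.40)(1.00) = 0.5000
  C_32 = −[(0.80)(-0.25) − (-0.40)(-0.45)] = 0.3800
  C_33 = (0.80)(1.00) − (-0.40)(-0.45) = 0.6200
det(I−A) = Σ_j (I−A)_1j·C_1j = (0.80)(0.7125) + (-0.40)(0.3625) + (-0.40)(0.1675) = 0.3580
adj(I−A) = Cᵀ =
  [ 0.7125   0.3600   0.5000]
  [ 0.3625   0.5600   0.3800]
  [ 0.1675   0.1600   0.6200]
(I − A)⁻¹ = adj(I−A) / det(I−A) ≈
  [   1.9902     1.0056     1.3966]
  [   1.0126     1.5642     1.0615]
  [   0.4679     0.4469     1.7318]
The output multiplier for sector j is the column-j sum of the Leontief inverse (I − A)⁻¹ = adj(I−A) / det(I−A).
Column 2 of adj(I−A): (0.3600, 0.5600, 0.1600); det(I−A) = 0.3580.
m_2 = (0.3600 + 0.5600 + 0.1600) / 0.3580 = 1.08 / 0.3580 ≈ 3.017.

m_2 = 3.017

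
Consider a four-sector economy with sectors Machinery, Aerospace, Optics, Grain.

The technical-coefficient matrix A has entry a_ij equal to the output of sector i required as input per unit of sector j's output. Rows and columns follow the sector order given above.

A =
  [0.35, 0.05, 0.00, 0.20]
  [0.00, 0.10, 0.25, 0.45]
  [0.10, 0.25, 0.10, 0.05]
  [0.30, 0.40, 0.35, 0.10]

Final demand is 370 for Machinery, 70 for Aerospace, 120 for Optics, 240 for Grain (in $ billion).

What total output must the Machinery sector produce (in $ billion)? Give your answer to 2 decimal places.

I − A =
  [   0.65    -0.05     0.00    -0.20]
  [   0.00     0.90    -0.25    -0.45]
  [  -0.10    -0.25     0.90    -0.05]
  [  -0.30    -0.40    -0.35     0.90]
Compute the cofactors C_ij = (−1)^(i+j)·(3×3 minor ij) of I−A; the adjugate is their transpose:
adj(I−A) = Cᵀ =
  [ 0.450625   0.129125   0.102125   0.170375]
  [ 0.163500   0.454125   0.233625   0.276375]
  [ 0.110250   0.157500   0.348750   0.122625]
  [ 0.265750   0.306125   0.273500   0.484625]
det(I−A) = Σ_j (I−A)_1j·C_1j = (0.65)(0.450625) + (-0.05)(0.163500) + (0.00)(0.110250) + (-0.20)(0.265750) = 0.23158125
(I − A)⁻¹ = adj(I−A) / det(I−A) ≈
  [   1.9459     0.5576     0.4410     0.7357]
  [   0.7060     1.9610     1.0088     1.1934]
  [   0.4761     0.6801     1.5060     0.5295]
  [   1.1475     1.3219     1.1810     2.0927]
x = (I − A)⁻¹ d = adj(I−A)·d / det(I−A), with det(I−A) = 0.23158125:
  x_M = (0.450625·370 + 0.129125·70 + 0.102125·120 + 0.170375·240) / 0.23158125 = 228.915 / 0.23158125 ≈ 988.49
  x_A = (0.163500·370 + 0.454125·70 + 0.233625·120 + 0.276375·240) / 0.23158125 = 186.64875 / 0.23158125 ≈ 805.98
  x_O = (0.110250·370 + 0.157500·70 + 0.348750·120 + 0.122625·240) / 0.23158125 = 123.0975 / 0.23158125 ≈ 531.55
  x_G = (0.265750·370 + 0.306125·70 + 0.273500·120 + 0.484625·240) / 0.23158125 = 268.88625 / 0.23158125 ≈ 1161.09

x_M = 988.49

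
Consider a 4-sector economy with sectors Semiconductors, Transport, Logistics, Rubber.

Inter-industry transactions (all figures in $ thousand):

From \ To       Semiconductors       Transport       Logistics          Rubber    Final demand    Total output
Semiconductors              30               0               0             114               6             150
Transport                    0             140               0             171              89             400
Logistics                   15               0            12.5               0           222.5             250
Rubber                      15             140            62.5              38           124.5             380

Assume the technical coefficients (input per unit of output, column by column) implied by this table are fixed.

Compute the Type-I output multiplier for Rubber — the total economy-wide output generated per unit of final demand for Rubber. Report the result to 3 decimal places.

Technical coefficients a_ij = z_ij / X_j:
  a_SS = 30/150 = 0.20, a_TS = 0/150 = 0.00, a_LS = 15/150 = 0.10, a_RS = 15/150 = 0.10
  a_ST = 0/400 = 0.00, a_TT = 140/400 = 0.35, a_LT = 0/400 = 0.00, a_RT = 140/400 = 0.35
  a_SL = 0/250 = 0.00, a_TL = 0/250 = 0.00, a_LL = 12.5/250 = 0.05, a_RL = 62.5/250 = 0.25
  a_SR = 114/380 = 0.30, a_TR = 171/380 = 0.45, a_LR = 0/380 = 0.00, a_RR = 38/380 = 0.10
I − A =
  [   0.80     0.00     0.00    -0.30]
  [   0.00     0.65     0.00    -0.45]
  [  -0.10     0.00     0.95     0.00]
  [  -0.10    -0.35    -0.25     0.90]
Compute the cofactors C_ij = (−1)^(i+j)·(3×3 minor ij) of I−A; the adjugate is their transpose:
adj(I−A) = Cᵀ =
  [ 0.406125   0.099750   0.048750   0.185250]
  [ 0.054000   0.648000   0.090000   0.342000]
  [ 0.042750   0.010500   0.322500   0.019500]
  [ 0.078000   0.266000   0.130000   0.494000]
det(I−A) = Σ_j (I−A)_1j·C_1j = (0.80)(0.406125) + (0.00)(0.054000) + (0.00)(0.042750) + (-0.30)(0.078000) = 0.3015
(I − A)⁻¹ = adj(I−A) / det(I−A) ≈
  [   1.3470     0.3308     0.1617     0.6144]
  [   0.1791     2.1493     0.2985     1.1343]
  [   0.1418     0.0348     1.0697     0.0647]
  [   0.2587     0.8823     0.4312     1.6385]
The output multiplier for sector j is the column-j sum of the Leontief inverse (I − A)⁻¹ = adj(I−A) / det(I−A).
Column R of adj(I−A): (0.185250, 0.342000, 0.019500, 0.494000); det(I−A) = 0.3015.
m_R = (0.185250 + 0.342000 + 0.019500 + 0.494000) / 0.3015 = 1.04075 / 0.3015 ≈ 3.452.

m_R = 3.452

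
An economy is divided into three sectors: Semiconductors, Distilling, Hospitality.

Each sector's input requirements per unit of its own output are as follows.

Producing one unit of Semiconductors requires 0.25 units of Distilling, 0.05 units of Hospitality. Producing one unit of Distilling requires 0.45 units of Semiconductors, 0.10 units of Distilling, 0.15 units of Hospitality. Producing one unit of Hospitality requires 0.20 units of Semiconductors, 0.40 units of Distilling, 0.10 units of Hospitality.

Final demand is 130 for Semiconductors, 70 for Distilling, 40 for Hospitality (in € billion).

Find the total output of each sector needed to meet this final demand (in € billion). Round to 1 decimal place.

x_1 = 228.4, x_2 = 179.9, x_3 = 87.1

I − A =
  [   1.00    -0.45    -0.20]
  [  -0.25     0.90    -0.40]
  [  -0.05    -0.15     0.90]
Cofactors of I−A, C_ij = (−1)^(i+j)·(minor ij) (rows/columns in the sector order above):
  C_11 = (0.90)(0.90) − (-0.40)(-0.15) = 0.7500
  C_12 = −[(-0.25)(0.90) − (-0.40)(-0.05)] = 0.2450
  C_13 = (-0.25)(-0.15) − (0.90)(-0.05) = 0.0825
  C_21 = −[(-0.45)(0.90) − (-0.20)(-0.15)] = 0.4350
  C_22 = (1.00)(0.90) − (-0.20)(-0.05) = 0.8900
  C_23 = −[(1.00)(-0.15) − (-0.45)(-0.05)] = 0.1725
  C_31 = (-0.45)(-0.40) − (-0.20)(0.90) = 0.3600
  C_32 = −[(1.00)(-0.40) − (-0.20)(-0.25)] = 0.4500
  C_33 = (1.00)(0.90) − (-0.45)(-0.25) = 0.7875
det(I−A) = Σ_j (I−A)_1j·C_1j = (1.00)(0.7500) + (-0.45)(0.2450) + (-0.20)(0.0825) = 0.62325
adj(I−A) = Cᵀ =
  [ 0.7500   0.4350   0.3600]
  [ 0.2450   0.8900   0.4500]
  [ 0.0825   0.1725   0.7875]
(I − A)⁻¹ = adj(I−A) / det(I−A) ≈
  [   1.2034     0.6980     0.5776]
  [   0.3931     1.4280     0.7220]
  [   0.1324     0.2768     1.2635]
x = (I − A)⁻¹ d = adj(I−A)·d / det(I−A), with det(I−A) = 0.62325:
  x_1 = (0.7500·130 + 0.4350·70 + 0.3600·40) / 0.62325 = 142.35 / 0.62325 ≈ 228.4
  x_2 = (0.2450·130 + 0.8900·70 + 0.4500·40) / 0.62325 = 112.15 / 0.62325 ≈ 179.9
  x_3 = (0.0825·130 + 0.1725·70 + 0.7875·40) / 0.62325 = 54.30 / 0.62325 ≈ 87.1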